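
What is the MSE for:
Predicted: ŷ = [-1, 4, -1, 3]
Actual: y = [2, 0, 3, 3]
MSE = 10.25

MSE = (1/4)((-1-2)² + (4-0)² + (-1-3)² + (3-3)²) = (1/4)(9 + 16 + 16 + 0) = 10.25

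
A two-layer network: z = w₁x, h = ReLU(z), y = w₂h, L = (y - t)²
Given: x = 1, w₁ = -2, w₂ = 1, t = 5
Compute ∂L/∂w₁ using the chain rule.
∂L/∂w₁ = 0

Forward pass:
z = w₁x = -2×1 = -2
h = ReLU(-2) = 0
y = w₂h = 1×0 = 0

Backward pass:
∂L/∂y = 2(y - t) = 2(0 - 5) = -10
∂y/∂h = w₂ = 1
∂h/∂z = 0 (ReLU derivative)
∂z/∂w₁ = x = 1

∂L/∂w₁ = -10 × 1 × 0 × 1 = 0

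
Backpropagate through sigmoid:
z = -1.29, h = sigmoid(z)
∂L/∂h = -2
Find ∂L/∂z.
∂L/∂z = -0.3385

σ(-1.29) = 0.2159
σ'(-1.29) = σ(-1.29)(1 - σ(-1.29)) = 0.2159 × 0.7841 = 0.1693
∂L/∂z = ∂L/∂h · σ'(z) = -2 × 0.1693 = -0.3385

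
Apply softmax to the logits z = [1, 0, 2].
p = [0.2447, 0.09, 0.6652]

exp(z) = [2.718, 1, 7.389]
Sum = 11.11
p = [0.2447, 0.09, 0.6652]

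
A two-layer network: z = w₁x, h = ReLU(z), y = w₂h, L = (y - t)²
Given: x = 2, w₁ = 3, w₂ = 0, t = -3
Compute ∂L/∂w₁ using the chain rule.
∂L/∂w₁ = 0

Forward pass:
z = w₁x = 3×2 = 6
h = ReLU(6) = 6
y = w₂h = 0×6 = 0

Backward pass:
∂L/∂y = 2(y - t) = 2(0 - -3) = 6
∂y/∂h = w₂ = 0
∂h/∂z = 1 (ReLU derivative)
∂z/∂w₁ = x = 2

∂L/∂w₁ = 6 × 0 × 1 × 2 = 0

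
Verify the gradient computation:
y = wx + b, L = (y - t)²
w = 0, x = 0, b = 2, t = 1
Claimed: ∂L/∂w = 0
Correct

y = (0)(0) + 2 = 2
∂L/∂y = 2(y - t) = 2(2 - 1) = 2
∂y/∂w = x = 0
∂L/∂w = 2 × 0 = 0

Claimed value: 0
Correct: The correct gradient is 0.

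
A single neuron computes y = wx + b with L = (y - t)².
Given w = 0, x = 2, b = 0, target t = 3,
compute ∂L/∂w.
∂L/∂w = -12

y = wx + b = (0)(2) + 0 = 0
∂L/∂y = 2(y - t) = 2(0 - 3) = -6
∂y/∂w = x = 2
∂L/∂w = ∂L/∂y · ∂y/∂w = -6 × 2 = -12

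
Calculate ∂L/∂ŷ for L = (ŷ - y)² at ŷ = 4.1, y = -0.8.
∂L/∂ŷ = 9.8

∂L/∂ŷ = 2(ŷ - y) = 2(4.1 - -0.8) = 2(4.9) = 9.8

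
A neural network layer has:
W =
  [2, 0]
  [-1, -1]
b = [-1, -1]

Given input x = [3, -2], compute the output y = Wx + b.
y = [5, -2]

Wx = [2×3 + 0×-2, -1×3 + -1×-2]
   = [6, -1]
y = Wx + b = [6 + -1, -1 + -1] = [5, -2]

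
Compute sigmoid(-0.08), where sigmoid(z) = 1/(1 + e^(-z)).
0.48

sigmoid(-0.08) = 1/(1 + e^(0.08)) = 1/(1 + 1.083) = 0.48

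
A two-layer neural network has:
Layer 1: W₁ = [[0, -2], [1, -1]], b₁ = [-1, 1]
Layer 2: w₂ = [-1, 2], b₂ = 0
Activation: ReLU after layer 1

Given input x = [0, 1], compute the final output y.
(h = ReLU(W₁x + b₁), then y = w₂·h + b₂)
y = 0

Layer 1 pre-activation: z₁ = [-3, 0]
After ReLU: h = [0, 0]
Layer 2 output: y = -1×0 + 2×0 + 0 = 0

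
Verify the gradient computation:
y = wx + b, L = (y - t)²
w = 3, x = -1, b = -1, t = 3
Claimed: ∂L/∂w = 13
Incorrect

y = (3)(-1) + -1 = -4
∂L/∂y = 2(y - t) = 2(-4 - 3) = -14
∂y/∂w = x = -1
∂L/∂w = -14 × -1 = 14

Claimed value: 13
Incorrect: The correct gradient is 14.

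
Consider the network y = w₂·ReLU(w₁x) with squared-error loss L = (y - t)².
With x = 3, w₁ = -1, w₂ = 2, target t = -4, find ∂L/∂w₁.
∂L/∂w₁ = 0

Forward pass:
z = w₁x = -1×3 = -3
h = ReLU(-3) = 0
y = w₂h = 2×0 = 0

Backward pass:
∂L/∂y = 2(y - t) = 2(0 - -4) = 8
∂y/∂h = w₂ = 2
∂h/∂z = 0 (ReLU derivative)
∂z/∂w₁ = x = 3

∂L/∂w₁ = 8 × 2 × 0 × 3 = 0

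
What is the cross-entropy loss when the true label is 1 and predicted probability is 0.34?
L = 1.079

L = -1·log(0.34) - 0·log(0.66) = -log(0.34) = 1.079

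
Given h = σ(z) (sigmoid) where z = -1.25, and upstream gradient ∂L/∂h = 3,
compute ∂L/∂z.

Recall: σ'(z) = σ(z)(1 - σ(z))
∂L/∂z = 0.5193

σ(-1.25) = 0.2227
σ'(-1.25) = σ(-1.25)(1 - σ(-1.25)) = 0.2227 × 0.7773 = 0.1731
∂L/∂z = ∂L/∂h · σ'(z) = 3 × 0.1731 = 0.5193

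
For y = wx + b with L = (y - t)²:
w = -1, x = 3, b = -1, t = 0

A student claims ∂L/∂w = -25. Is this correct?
Incorrect

y = (-1)(3) + -1 = -4
∂L/∂y = 2(y - t) = 2(-4 - 0) = -8
∂y/∂w = x = 3
∂L/∂w = -8 × 3 = -24

Claimed value: -25
Incorrect: The correct gradient is -24.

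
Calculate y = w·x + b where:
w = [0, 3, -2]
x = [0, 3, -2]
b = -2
y = 11

y = (0)(0) + (3)(3) + (-2)(-2) + -2 = 11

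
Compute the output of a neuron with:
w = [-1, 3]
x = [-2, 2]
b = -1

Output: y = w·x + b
y = 7

y = (-1)(-2) + (3)(2) + -1 = 7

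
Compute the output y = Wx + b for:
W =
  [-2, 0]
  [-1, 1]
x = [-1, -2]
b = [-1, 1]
y = [1, 0]

Wx = [-2×-1 + 0×-2, -1×-1 + 1×-2]
   = [2, -1]
y = Wx + b = [2 + -1, -1 + 1] = [1, 0]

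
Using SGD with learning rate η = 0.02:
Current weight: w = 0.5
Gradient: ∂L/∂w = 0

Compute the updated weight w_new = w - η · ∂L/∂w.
w_new = 0.5

w_new = w - η·∂L/∂w = 0.5 - 0.02×(0) = 0.5 - (0) = 0.5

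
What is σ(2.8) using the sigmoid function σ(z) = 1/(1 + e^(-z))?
0.9427

sigmoid(2.8) = 1/(1 + e^(-2.8)) = 1/(1 + 0.06081) = 0.9427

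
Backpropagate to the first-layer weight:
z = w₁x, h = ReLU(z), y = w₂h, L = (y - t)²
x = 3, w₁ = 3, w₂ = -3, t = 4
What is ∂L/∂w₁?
∂L/∂w₁ = 558

Forward pass:
z = w₁x = 3×3 = 9
h = ReLU(9) = 9
y = w₂h = -3×9 = -27

Backward pass:
∂L/∂y = 2(y - t) = 2(-27 - 4) = -62
∂y/∂h = w₂ = -3
∂h/∂z = 1 (ReLU derivative)
∂z/∂w₁ = x = 3

∂L/∂w₁ = -62 × -3 × 1 × 3 = 558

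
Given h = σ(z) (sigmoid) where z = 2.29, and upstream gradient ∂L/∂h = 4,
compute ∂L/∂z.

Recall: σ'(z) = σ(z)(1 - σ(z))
∂L/∂z = 0.334

σ(2.29) = 0.908
σ'(2.29) = σ(2.29)(1 - σ(2.29)) = 0.908 × 0.09195 = 0.0835
∂L/∂z = ∂L/∂h · σ'(z) = 4 × 0.0835 = 0.334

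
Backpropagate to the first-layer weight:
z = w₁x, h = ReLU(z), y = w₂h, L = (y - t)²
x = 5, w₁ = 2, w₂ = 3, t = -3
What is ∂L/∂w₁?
∂L/∂w₁ = 990

Forward pass:
z = w₁x = 2×5 = 10
h = ReLU(10) = 10
y = w₂h = 3×10 = 30

Backward pass:
∂L/∂y = 2(y - t) = 2(30 - -3) = 66
∂y/∂h = w₂ = 3
∂h/∂z = 1 (ReLU derivative)
∂z/∂w₁ = x = 5

∂L/∂w₁ = 66 × 3 × 1 × 5 = 990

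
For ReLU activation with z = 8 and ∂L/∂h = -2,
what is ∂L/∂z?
∂L/∂z = -2

h = ReLU(8) = 8
Since z > 0: ∂h/∂z = 1
∂L/∂z = ∂L/∂h · ∂h/∂z = -2 × 1 = -2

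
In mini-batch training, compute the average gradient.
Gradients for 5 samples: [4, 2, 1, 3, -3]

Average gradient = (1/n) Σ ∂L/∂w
Average gradient = 1.4

Average = (1/5)(4 + 2 + 1 + 3 + -3) = 7/5 = 1.4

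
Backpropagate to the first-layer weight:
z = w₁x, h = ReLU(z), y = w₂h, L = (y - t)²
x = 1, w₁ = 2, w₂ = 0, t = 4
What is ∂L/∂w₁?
∂L/∂w₁ = 0

Forward pass:
z = w₁x = 2×1 = 2
h = ReLU(2) = 2
y = w₂h = 0×2 = 0

Backward pass:
∂L/∂y = 2(y - t) = 2(0 - 4) = -8
∂y/∂h = w₂ = 0
∂h/∂z = 1 (ReLU derivative)
∂z/∂w₁ = x = 1

∂L/∂w₁ = -8 × 0 × 1 × 1 = 0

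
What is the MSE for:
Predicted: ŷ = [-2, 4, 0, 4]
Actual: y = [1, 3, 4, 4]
MSE = 6.5

MSE = (1/4)((-2-1)² + (4-3)² + (0-4)² + (4-4)²) = (1/4)(9 + 1 + 16 + 0) = 6.5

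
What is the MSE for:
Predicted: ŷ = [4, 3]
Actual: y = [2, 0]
MSE = 6.5

MSE = (1/2)((4-2)² + (3-0)²) = (1/2)(4 + 9) = 6.5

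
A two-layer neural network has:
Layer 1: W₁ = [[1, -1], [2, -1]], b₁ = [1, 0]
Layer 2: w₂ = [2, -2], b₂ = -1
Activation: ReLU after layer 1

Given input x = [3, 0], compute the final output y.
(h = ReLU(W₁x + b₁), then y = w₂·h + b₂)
y = -5

Layer 1 pre-activation: z₁ = [4, 6]
After ReLU: h = [4, 6]
Layer 2 output: y = 2×4 + -2×6 + -1 = -5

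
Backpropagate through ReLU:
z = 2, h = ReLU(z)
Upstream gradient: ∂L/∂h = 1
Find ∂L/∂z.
∂L/∂z = 1

h = ReLU(2) = 2
Since z > 0: ∂h/∂z = 1
∂L/∂z = ∂L/∂h · ∂h/∂z = 1 × 1 = 1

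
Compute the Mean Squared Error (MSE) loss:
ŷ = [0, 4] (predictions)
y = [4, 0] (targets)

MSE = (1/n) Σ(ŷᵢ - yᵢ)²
MSE = 16

MSE = (1/2)((0-4)² + (4-0)²) = (1/2)(16 + 16) = 16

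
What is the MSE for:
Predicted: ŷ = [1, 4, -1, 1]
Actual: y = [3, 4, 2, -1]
MSE = 4.25

MSE = (1/4)((1-3)² + (4-4)² + (-1-2)² + (1--1)²) = (1/4)(4 + 0 + 9 + 4) = 4.25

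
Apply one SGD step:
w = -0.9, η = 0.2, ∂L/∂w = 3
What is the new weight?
w_new = -1.5

w_new = w - η·∂L/∂w = -0.9 - 0.2×(3) = -0.9 - (0.6) = -1.5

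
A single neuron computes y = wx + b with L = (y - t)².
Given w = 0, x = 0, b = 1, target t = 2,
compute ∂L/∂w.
∂L/∂w = 0

y = wx + b = (0)(0) + 1 = 1
∂L/∂y = 2(y - t) = 2(1 - 2) = -2
∂y/∂w = x = 0
∂L/∂w = ∂L/∂y · ∂y/∂w = -2 × 0 = 0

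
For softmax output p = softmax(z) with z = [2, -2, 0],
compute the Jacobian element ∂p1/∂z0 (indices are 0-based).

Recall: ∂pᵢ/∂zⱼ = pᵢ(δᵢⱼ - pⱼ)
∂p1/∂z0 = -0.01376

p = softmax(z) = [0.8668, 0.01588, 0.1173]
p1 = 0.01588, p0 = 0.8668

∂p1/∂z0 = -p1 × p0 = -0.01588 × 0.8668 = -0.01376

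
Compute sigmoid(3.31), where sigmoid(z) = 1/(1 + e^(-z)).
0.9648

sigmoid(3.31) = 1/(1 + e^(-3.31)) = 1/(1 + 0.03652) = 0.9648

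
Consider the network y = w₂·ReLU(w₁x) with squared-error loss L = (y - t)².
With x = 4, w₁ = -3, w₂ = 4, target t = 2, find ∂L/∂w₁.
∂L/∂w₁ = 0

Forward pass:
z = w₁x = -3×4 = -12
h = ReLU(-12) = 0
y = w₂h = 4×0 = 0

Backward pass:
∂L/∂y = 2(y - t) = 2(0 - 2) = -4
∂y/∂h = w₂ = 4
∂h/∂z = 0 (ReLU derivative)
∂z/∂w₁ = x = 4

∂L/∂w₁ = -4 × 4 × 0 × 4 = 0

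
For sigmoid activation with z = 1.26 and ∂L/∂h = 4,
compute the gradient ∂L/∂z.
∂L/∂z = 0.6886

σ(1.26) = 0.779
σ'(1.26) = σ(1.26)(1 - σ(1.26)) = 0.779 × 0.221 = 0.1721
∂L/∂z = ∂L/∂h · σ'(z) = 4 × 0.1721 = 0.6886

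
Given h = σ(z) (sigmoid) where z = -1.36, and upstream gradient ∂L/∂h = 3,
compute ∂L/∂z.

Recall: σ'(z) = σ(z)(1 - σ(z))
∂L/∂z = 0.4876

σ(-1.36) = 0.2042
σ'(-1.36) = σ(-1.36)(1 - σ(-1.36)) = 0.2042 × 0.7958 = 0.1625
∂L/∂z = ∂L/∂h · σ'(z) = 3 × 0.1625 = 0.4876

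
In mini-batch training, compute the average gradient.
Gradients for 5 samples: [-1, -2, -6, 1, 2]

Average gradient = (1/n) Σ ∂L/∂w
Average gradient = -1.2

Average = (1/5)(-1 + -2 + -6 + 1 + 2) = -6/5 = -1.2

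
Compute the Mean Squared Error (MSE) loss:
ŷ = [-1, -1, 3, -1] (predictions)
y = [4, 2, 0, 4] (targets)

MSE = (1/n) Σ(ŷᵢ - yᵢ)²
MSE = 17

MSE = (1/4)((-1-4)² + (-1-2)² + (3-0)² + (-1-4)²) = (1/4)(25 + 9 + 9 + 25) = 17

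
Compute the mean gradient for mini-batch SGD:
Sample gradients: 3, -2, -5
Average gradient = -1.333

Average = (1/3)(3 + -2 + -5) = -4/3 = -1.333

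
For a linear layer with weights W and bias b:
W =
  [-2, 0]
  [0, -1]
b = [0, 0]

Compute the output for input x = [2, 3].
y = [-4, -3]

Wx = [-2×2 + 0×3, 0×2 + -1×3]
   = [-4, -3]
y = Wx + b = [-4 + 0, -3 + 0] = [-4, -3]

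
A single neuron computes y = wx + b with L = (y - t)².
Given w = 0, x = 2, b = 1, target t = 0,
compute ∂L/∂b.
∂L/∂b = 2

y = wx + b = (0)(2) + 1 = 1
∂L/∂y = 2(y - t) = 2(1 - 0) = 2
∂y/∂b = 1
∂L/∂b = ∂L/∂y · ∂y/∂b = 2 × 1 = 2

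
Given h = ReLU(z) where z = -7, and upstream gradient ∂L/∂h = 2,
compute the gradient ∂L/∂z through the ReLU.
∂L/∂z = 0

h = ReLU(-7) = 0
Since z < 0: ∂h/∂z = 0
∂L/∂z = ∂L/∂h · ∂h/∂z = 2 × 0 = 0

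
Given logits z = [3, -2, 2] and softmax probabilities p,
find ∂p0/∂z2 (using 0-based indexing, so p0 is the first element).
∂p0/∂z2 = -0.1947

p = softmax(z) = [0.7275, 0.004902, 0.2676]
p0 = 0.7275, p2 = 0.2676

∂p0/∂z2 = -p0 × p2 = -0.7275 × 0.2676 = -0.1947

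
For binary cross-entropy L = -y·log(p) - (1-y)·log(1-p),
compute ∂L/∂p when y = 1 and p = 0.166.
∂L/∂p = -6.024

∂L/∂p = -y/p + (1-y)/(1-p) = -1/0.166 + 0 = -6.024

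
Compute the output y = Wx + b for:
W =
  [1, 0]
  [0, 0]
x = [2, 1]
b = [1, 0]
y = [3, 0]

Wx = [1×2 + 0×1, 0×2 + 0×1]
   = [2, 0]
y = Wx + b = [2 + 1, 0 + 0] = [3, 0]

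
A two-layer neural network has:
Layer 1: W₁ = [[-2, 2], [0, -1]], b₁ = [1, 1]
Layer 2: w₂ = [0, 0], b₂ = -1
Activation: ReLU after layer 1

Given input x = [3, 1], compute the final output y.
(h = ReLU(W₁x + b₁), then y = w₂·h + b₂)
y = -1

Layer 1 pre-activation: z₁ = [-3, 0]
After ReLU: h = [0, 0]
Layer 2 output: y = 0×0 + 0×0 + -1 = -1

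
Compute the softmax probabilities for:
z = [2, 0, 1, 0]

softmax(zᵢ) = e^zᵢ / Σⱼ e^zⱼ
p = [0.6103, 0.0826, 0.2245, 0.0826]

exp(z) = [7.389, 1, 2.718, 1]
Sum = 12.11
p = [0.6103, 0.0826, 0.2245, 0.0826]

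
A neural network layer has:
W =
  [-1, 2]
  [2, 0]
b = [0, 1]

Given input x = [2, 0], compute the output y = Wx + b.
y = [-2, 5]

Wx = [-1×2 + 2×0, 2×2 + 0×0]
   = [-2, 4]
y = Wx + b = [-2 + 0, 4 + 1] = [-2, 5]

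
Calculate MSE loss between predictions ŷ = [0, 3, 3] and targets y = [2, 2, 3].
MSE = 1.667

MSE = (1/3)((0-2)² + (3-2)² + (3-3)²) = (1/3)(4 + 1 + 0) = 1.667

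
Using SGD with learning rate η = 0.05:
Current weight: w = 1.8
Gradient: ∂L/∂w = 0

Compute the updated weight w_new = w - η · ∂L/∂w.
w_new = 1.8

w_new = w - η·∂L/∂w = 1.8 - 0.05×(0) = 1.8 - (0) = 1.8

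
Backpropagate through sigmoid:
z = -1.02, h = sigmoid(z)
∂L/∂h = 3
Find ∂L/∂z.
∂L/∂z = 0.5844

σ(-1.02) = 0.265
σ'(-1.02) = σ(-1.02)(1 - σ(-1.02)) = 0.265 × 0.735 = 0.1948
∂L/∂z = ∂L/∂h · σ'(z) = 3 × 0.1948 = 0.5844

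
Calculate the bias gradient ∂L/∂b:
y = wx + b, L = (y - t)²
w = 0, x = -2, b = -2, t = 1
∂L/∂b = -6

y = wx + b = (0)(-2) + -2 = -2
∂L/∂y = 2(y - t) = 2(-2 - 1) = -6
∂y/∂b = 1
∂L/∂b = ∂L/∂y · ∂y/∂b = -6 × 1 = -6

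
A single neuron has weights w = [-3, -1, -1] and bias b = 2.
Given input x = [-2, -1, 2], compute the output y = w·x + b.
y = 7

y = (-3)(-2) + (-1)(-1) + (-1)(2) + 2 = 7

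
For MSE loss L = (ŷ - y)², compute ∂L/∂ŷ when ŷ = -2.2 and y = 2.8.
∂L/∂ŷ = -10.0

∂L/∂ŷ = 2(ŷ - y) = 2(-2.2 - 2.8) = 2(-5.0) = -10.0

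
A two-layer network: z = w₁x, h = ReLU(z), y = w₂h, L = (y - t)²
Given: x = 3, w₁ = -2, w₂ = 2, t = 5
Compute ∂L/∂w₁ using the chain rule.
∂L/∂w₁ = 0

Forward pass:
z = w₁x = -2×3 = -6
h = ReLU(-6) = 0
y = w₂h = 2×0 = 0

Backward pass:
∂L/∂y = 2(y - t) = 2(0 - 5) = -10
∂y/∂h = w₂ = 2
∂h/∂z = 0 (ReLU derivative)
∂z/∂w₁ = x = 3

∂L/∂w₁ = -10 × 2 × 0 × 3 = 0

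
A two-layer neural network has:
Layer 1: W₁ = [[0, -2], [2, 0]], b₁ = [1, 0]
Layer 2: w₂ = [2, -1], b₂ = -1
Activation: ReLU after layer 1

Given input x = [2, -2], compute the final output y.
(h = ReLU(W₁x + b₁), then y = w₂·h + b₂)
y = 5

Layer 1 pre-activation: z₁ = [5, 4]
After ReLU: h = [5, 4]
Layer 2 output: y = 2×5 + -1×4 + -1 = 5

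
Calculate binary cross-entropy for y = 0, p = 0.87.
L = 2.04

L = -0·log(0.87) - 1·log(0.13) = -log(0.13) = 2.04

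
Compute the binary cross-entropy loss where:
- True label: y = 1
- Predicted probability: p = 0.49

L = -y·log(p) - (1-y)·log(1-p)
L = 0.7133

L = -1·log(0.49) - 0·log(0.51) = -log(0.49) = 0.7133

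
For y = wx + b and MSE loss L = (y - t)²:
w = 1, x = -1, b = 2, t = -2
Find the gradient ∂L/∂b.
∂L/∂b = 6

y = wx + b = (1)(-1) + 2 = 1
∂L/∂y = 2(y - t) = 2(1 - -2) = 6
∂y/∂b = 1
∂L/∂b = ∂L/∂y · ∂y/∂b = 6 × 1 = 6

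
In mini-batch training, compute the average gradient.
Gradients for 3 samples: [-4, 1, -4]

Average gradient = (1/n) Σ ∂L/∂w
Average gradient = -2.333

Average = (1/3)(-4 + 1 + -4) = -7/3 = -2.333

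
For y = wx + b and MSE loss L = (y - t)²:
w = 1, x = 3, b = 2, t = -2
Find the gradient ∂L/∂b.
∂L/∂b = 14

y = wx + b = (1)(3) + 2 = 5
∂L/∂y = 2(y - t) = 2(5 - -2) = 14
∂y/∂b = 1
∂L/∂b = ∂L/∂y · ∂y/∂b = 14 × 1 = 14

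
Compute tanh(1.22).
0.8397

tanh(1.22) = (e^(1.22) - e^(-1.22))/(e^(1.22) + e^(-1.22)) = 0.8397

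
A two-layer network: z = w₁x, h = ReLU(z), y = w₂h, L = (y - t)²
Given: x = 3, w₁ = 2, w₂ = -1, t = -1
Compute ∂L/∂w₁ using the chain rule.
∂L/∂w₁ = 30

Forward pass:
z = w₁x = 2×3 = 6
h = ReLU(6) = 6
y = w₂h = -1×6 = -6

Backward pass:
∂L/∂y = 2(y - t) = 2(-6 - -1) = -10
∂y/∂h = w₂ = -1
∂h/∂z = 1 (ReLU derivative)
∂z/∂w₁ = x = 3

∂L/∂w₁ = -10 × -1 × 1 × 3 = 30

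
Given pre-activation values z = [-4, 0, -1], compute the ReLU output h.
h = [0, 0, 0]

ReLU applied element-wise: max(0,-4)=0, max(0,0)=0, max(0,-1)=0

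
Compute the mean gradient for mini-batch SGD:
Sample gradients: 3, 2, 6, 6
Average gradient = 4.25

Average = (1/4)(3 + 2 + 6 + 6) = 17/4 = 4.25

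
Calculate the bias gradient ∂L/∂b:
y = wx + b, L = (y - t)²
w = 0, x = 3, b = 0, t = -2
∂L/∂b = 4

y = wx + b = (0)(3) + 0 = 0
∂L/∂y = 2(y - t) = 2(0 - -2) = 4
∂y/∂b = 1
∂L/∂b = ∂L/∂y · ∂y/∂b = 4 × 1 = 4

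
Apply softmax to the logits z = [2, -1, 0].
p = [0.8438, 0.042, 0.1142]

exp(z) = [7.389, 0.3679, 1]
Sum = 8.757
p = [0.8438, 0.042, 0.1142]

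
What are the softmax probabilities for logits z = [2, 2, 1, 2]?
p = [0.2969, 0.2969, 0.1092, 0.2969]

exp(z) = [7.389, 7.389, 2.718, 7.389]
Sum = 24.89
p = [0.2969, 0.2969, 0.1092, 0.2969]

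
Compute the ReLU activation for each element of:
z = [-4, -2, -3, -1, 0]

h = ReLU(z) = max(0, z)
h = [0, 0, 0, 0, 0]

ReLU applied element-wise: max(0,-4)=0, max(0,-2)=0, max(0,-3)=0, max(0,-1)=0, max(0,0)=0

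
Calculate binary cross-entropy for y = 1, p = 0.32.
L = 1.139

L = -1·log(0.32) - 0·log(0.68) = -log(0.32) = 1.139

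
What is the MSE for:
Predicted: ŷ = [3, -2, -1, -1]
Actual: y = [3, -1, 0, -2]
MSE = 0.75

MSE = (1/4)((3-3)² + (-2--1)² + (-1-0)² + (-1--2)²) = (1/4)(0 + 1 + 1 + 1) = 0.75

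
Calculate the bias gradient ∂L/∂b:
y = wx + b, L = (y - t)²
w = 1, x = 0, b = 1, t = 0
∂L/∂b = 2

y = wx + b = (1)(0) + 1 = 1
∂L/∂y = 2(y - t) = 2(1 - 0) = 2
∂y/∂b = 1
∂L/∂b = ∂L/∂y · ∂y/∂b = 2 × 1 = 2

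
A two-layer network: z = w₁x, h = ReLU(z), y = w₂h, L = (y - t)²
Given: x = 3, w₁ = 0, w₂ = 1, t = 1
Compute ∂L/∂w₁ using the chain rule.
∂L/∂w₁ = 0

Forward pass:
z = w₁x = 0×3 = 0
h = ReLU(0) = 0
y = w₂h = 1×0 = 0

Backward pass:
∂L/∂y = 2(y - t) = 2(0 - 1) = -2
∂y/∂h = w₂ = 1
∂h/∂z = 0 (ReLU derivative)
∂z/∂w₁ = x = 3

∂L/∂w₁ = -2 × 1 × 0 × 3 = 0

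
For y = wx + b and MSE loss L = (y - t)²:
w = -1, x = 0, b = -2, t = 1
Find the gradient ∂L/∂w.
∂L/∂w = 0

y = wx + b = (-1)(0) + -2 = -2
∂L/∂y = 2(y - t) = 2(-2 - 1) = -6
∂y/∂w = x = 0
∂L/∂w = ∂L/∂y · ∂y/∂w = -6 × 0 = 0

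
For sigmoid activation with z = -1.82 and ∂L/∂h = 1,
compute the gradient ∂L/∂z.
∂L/∂z = 0.12

σ(-1.82) = 0.1394
σ'(-1.82) = σ(-1.82)(1 - σ(-1.82)) = 0.1394 × 0.8606 = 0.12
∂L/∂z = ∂L/∂h · σ'(z) = 1 × 0.12 = 0.12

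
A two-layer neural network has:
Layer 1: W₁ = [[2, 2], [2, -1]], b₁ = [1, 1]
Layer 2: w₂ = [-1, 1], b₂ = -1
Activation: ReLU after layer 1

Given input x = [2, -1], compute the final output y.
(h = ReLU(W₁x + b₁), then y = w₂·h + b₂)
y = 2

Layer 1 pre-activation: z₁ = [3, 6]
After ReLU: h = [3, 6]
Layer 2 output: y = -1×3 + 1×6 + -1 = 2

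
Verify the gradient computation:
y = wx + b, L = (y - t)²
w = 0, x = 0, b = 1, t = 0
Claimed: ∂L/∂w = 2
Incorrect

y = (0)(0) + 1 = 1
∂L/∂y = 2(y - t) = 2(1 - 0) = 2
∂y/∂w = x = 0
∂L/∂w = 2 × 0 = 0

Claimed value: 2
Incorrect: The correct gradient is 0.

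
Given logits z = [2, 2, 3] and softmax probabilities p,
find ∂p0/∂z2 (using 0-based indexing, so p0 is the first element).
∂p0/∂z2 = -0.1221

p = softmax(z) = [0.2119, 0.2119, 0.5761]
p0 = 0.2119, p2 = 0.5761

∂p0/∂z2 = -p0 × p2 = -0.2119 × 0.5761 = -0.1221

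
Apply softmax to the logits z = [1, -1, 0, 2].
p = [0.2369, 0.0321, 0.0871, 0.6439]

exp(z) = [2.718, 0.3679, 1, 7.389]
Sum = 11.48
p = [0.2369, 0.0321, 0.0871, 0.6439]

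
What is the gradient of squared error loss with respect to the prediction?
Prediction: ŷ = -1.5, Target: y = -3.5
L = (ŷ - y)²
∂L/∂ŷ = 4.0

∂L/∂ŷ = 2(ŷ - y) = 2(-1.5 - -3.5) = 2(2.0) = 4.0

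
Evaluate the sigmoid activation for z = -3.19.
0.03954

sigmoid(-3.19) = 1/(1 + e^(3.19)) = 1/(1 + 24.29) = 0.03954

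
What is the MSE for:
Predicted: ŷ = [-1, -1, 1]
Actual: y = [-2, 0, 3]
MSE = 2

MSE = (1/3)((-1--2)² + (-1-0)² + (1-3)²) = (1/3)(1 + 1 + 4) = 2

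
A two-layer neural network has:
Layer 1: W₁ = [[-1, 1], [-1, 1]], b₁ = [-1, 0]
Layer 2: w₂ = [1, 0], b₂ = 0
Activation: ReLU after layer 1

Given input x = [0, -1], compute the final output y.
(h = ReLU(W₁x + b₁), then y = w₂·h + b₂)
y = 0

Layer 1 pre-activation: z₁ = [-2, -1]
After ReLU: h = [0, 0]
Layer 2 output: y = 1×0 + 0×0 + 0 = 0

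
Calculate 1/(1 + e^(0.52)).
0.3729

sigmoid(-0.52) = 1/(1 + e^(0.52)) = 1/(1 + 1.682) = 0.3729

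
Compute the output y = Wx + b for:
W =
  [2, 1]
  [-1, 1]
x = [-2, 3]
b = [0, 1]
y = [-1, 6]

Wx = [2×-2 + 1×3, -1×-2 + 1×3]
   = [-1, 5]
y = Wx + b = [-1 + 0, 5 + 1] = [-1, 6]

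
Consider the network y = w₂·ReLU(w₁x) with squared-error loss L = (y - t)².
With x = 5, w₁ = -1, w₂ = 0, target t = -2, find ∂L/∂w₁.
∂L/∂w₁ = 0

Forward pass:
z = w₁x = -1×5 = -5
h = ReLU(-5) = 0
y = w₂h = 0×0 = 0

Backward pass:
∂L/∂y = 2(y - t) = 2(0 - -2) = 4
∂y/∂h = w₂ = 0
∂h/∂z = 0 (ReLU derivative)
∂z/∂w₁ = x = 5

∂L/∂w₁ = 4 × 0 × 0 × 5 = 0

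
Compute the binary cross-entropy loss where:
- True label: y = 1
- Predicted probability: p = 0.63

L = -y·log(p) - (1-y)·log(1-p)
L = 0.462

L = -1·log(0.63) - 0·log(0.37) = -log(0.63) = 0.462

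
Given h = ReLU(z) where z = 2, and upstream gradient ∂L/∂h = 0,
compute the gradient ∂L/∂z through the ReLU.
∂L/∂z = 0

h = ReLU(2) = 2
Since z > 0: ∂h/∂z = 1
∂L/∂z = ∂L/∂h · ∂h/∂z = 0 × 1 = 0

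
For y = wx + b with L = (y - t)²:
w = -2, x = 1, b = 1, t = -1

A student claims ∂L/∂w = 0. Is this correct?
Correct

y = (-2)(1) + 1 = -1
∂L/∂y = 2(y - t) = 2(-1 - -1) = 0
∂y/∂w = x = 1
∂L/∂w = 0 × 1 = 0

Claimed value: 0
Correct: The correct gradient is 0.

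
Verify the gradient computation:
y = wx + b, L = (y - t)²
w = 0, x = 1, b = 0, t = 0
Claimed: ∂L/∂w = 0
Correct

y = (0)(1) + 0 = 0
∂L/∂y = 2(y - t) = 2(0 - 0) = 0
∂y/∂w = x = 1
∂L/∂w = 0 × 1 = 0

Claimed value: 0
Correct: The correct gradient is 0.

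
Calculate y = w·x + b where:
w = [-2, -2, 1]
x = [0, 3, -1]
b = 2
y = -5

y = (-2)(0) + (-2)(3) + (1)(-1) + 2 = -5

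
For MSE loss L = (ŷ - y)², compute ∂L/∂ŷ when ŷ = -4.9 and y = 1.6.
∂L/∂ŷ = -13.0

∂L/∂ŷ = 2(ŷ - y) = 2(-4.9 - 1.6) = 2(-6.5) = -13.0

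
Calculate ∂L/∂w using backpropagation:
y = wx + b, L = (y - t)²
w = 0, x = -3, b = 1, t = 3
∂L/∂w = 12

y = wx + b = (0)(-3) + 1 = 1
∂L/∂y = 2(y - t) = 2(1 - 3) = -4
∂y/∂w = x = -3
∂L/∂w = ∂L/∂y · ∂y/∂w = -4 × -3 = 12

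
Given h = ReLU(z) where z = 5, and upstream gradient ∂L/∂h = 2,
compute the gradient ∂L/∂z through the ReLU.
∂L/∂z = 2

h = ReLU(5) = 5
Since z > 0: ∂h/∂z = 1
∂L/∂z = ∂L/∂h · ∂h/∂z = 2 × 1 = 2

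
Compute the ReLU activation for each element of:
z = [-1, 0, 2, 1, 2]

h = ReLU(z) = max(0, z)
h = [0, 0, 2, 1, 2]

ReLU applied element-wise: max(0,-1)=0, max(0,0)=0, max(0,2)=2, max(0,1)=1, max(0,2)=2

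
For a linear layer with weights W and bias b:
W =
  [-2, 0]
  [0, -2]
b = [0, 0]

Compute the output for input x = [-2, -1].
y = [4, 2]

Wx = [-2×-2 + 0×-1, 0×-2 + -2×-1]
   = [4, 2]
y = Wx + b = [4 + 0, 2 + 0] = [4, 2]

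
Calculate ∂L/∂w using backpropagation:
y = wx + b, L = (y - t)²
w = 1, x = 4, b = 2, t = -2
∂L/∂w = 64

y = wx + b = (1)(4) + 2 = 6
∂L/∂y = 2(y - t) = 2(6 - -2) = 16
∂y/∂w = x = 4
∂L/∂w = ∂L/∂y · ∂y/∂w = 16 × 4 = 64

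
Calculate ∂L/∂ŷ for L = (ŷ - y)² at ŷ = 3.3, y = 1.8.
∂L/∂ŷ = 3.0

∂L/∂ŷ = 2(ŷ - y) = 2(3.3 - 1.8) = 2(1.5) = 3.0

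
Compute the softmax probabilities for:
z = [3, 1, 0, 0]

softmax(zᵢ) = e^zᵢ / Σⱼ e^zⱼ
p = [0.8098, 0.1096, 0.0403, 0.0403]

exp(z) = [20.09, 2.718, 1, 1]
Sum = 24.8
p = [0.8098, 0.1096, 0.0403, 0.0403]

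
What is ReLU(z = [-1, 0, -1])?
h = [0, 0, 0]

ReLU applied element-wise: max(0,-1)=0, max(0,0)=0, max(0,-1)=0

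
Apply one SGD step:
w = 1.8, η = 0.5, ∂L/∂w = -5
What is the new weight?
w_new = 4.3

w_new = w - η·∂L/∂w = 1.8 - 0.5×(-5) = 1.8 - (-2.5) = 4.3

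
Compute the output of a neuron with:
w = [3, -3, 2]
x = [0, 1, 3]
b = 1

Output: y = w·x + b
y = 4

y = (3)(0) + (-3)(1) + (2)(3) + 1 = 4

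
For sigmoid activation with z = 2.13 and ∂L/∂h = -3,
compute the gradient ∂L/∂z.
∂L/∂z = -0.2848

σ(2.13) = 0.8938
σ'(2.13) = σ(2.13)(1 - σ(2.13)) = 0.8938 × 0.1062 = 0.09493
∂L/∂z = ∂L/∂h · σ'(z) = -3 × 0.09493 = -0.2848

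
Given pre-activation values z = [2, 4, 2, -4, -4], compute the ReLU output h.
h = [2, 4, 2, 0, 0]

ReLU applied element-wise: max(0,2)=2, max(0,4)=4, max(0,2)=2, max(0,-4)=0, max(0,-4)=0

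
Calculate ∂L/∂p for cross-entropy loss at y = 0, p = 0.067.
∂L/∂p = 1.072

∂L/∂p = -y/p + (1-y)/(1-p) = 0 + 1/0.933 = 1.072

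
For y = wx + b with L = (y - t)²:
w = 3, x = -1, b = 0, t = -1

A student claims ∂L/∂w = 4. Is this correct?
Correct

y = (3)(-1) + 0 = -3
∂L/∂y = 2(y - t) = 2(-3 - -1) = -4
∂y/∂w = x = -1
∂L/∂w = -4 × -1 = 4

Claimed value: 4
Correct: The correct gradient is 4.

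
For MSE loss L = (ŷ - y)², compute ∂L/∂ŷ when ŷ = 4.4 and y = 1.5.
∂L/∂ŷ = 5.8

∂L/∂ŷ = 2(ŷ - y) = 2(4.4 - 1.5) = 2(2.9) = 5.8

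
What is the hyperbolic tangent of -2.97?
-0.9947

tanh(-2.97) = (e^(-2.97) - e^(2.97))/(e^(-2.97) + e^(2.97)) = -0.9947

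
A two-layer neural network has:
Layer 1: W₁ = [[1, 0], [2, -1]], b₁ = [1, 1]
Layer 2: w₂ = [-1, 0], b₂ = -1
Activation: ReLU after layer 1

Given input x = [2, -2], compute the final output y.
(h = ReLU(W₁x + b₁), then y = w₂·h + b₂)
y = -4

Layer 1 pre-activation: z₁ = [3, 7]
After ReLU: h = [3, 7]
Layer 2 output: y = -1×3 + 0×7 + -1 = -4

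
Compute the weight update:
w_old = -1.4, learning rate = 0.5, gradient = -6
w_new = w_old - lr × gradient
w_new = 1.6

w_new = w - η·∂L/∂w = -1.4 - 0.5×(-6) = -1.4 - (-3) = 1.6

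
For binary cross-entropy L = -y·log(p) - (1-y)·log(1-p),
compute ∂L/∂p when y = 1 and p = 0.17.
∂L/∂p = -5.882

∂L/∂p = -y/p + (1-y)/(1-p) = -1/0.17 + 0 = -5.882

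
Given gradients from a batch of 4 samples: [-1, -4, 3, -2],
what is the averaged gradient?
Average gradient = -1

Average = (1/4)(-1 + -4 + 3 + -2) = -4/4 = -1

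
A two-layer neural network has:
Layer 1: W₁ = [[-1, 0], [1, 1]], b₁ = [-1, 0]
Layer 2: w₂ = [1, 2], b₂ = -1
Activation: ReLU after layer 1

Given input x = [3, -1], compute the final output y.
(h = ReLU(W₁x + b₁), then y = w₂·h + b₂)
y = 3

Layer 1 pre-activation: z₁ = [-4, 2]
After ReLU: h = [0, 2]
Layer 2 output: y = 1×0 + 2×2 + -1 = 3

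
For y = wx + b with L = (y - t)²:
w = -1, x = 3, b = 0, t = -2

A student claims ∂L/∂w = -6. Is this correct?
Correct

y = (-1)(3) + 0 = -3
∂L/∂y = 2(y - t) = 2(-3 - -2) = -2
∂y/∂w = x = 3
∂L/∂w = -2 × 3 = -6

Claimed value: -6
Correct: The correct gradient is -6.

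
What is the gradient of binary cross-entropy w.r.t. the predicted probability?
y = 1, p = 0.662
∂L/∂p = -1.511

∂L/∂p = -y/p + (1-y)/(1-p) = -1/0.662 + 0 = -1.511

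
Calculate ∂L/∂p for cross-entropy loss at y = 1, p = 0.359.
∂L/∂p = -2.786

∂L/∂p = -y/p + (1-y)/(1-p) = -1/0.359 + 0 = -2.786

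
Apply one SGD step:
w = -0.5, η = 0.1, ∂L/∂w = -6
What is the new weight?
w_new = 0.1

w_new = w - η·∂L/∂w = -0.5 - 0.1×(-6) = -0.5 - (-0.6) = 0.1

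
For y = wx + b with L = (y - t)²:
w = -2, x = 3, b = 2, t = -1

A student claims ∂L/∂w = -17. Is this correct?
Incorrect

y = (-2)(3) + 2 = -4
∂L/∂y = 2(y - t) = 2(-4 - -1) = -6
∂y/∂w = x = 3
∂L/∂w = -6 × 3 = -18

Claimed value: -17
Incorrect: The correct gradient is -18.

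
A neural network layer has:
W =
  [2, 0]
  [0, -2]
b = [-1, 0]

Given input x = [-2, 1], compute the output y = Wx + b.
y = [-5, -2]

Wx = [2×-2 + 0×1, 0×-2 + -2×1]
   = [-4, -2]
y = Wx + b = [-4 + -1, -2 + 0] = [-5, -2]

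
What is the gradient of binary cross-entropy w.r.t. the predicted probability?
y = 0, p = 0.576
∂L/∂p = 2.358

∂L/∂p = -y/p + (1-y)/(1-p) = 0 + 1/0.424 = 2.358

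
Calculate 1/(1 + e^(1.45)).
0.19

sigmoid(-1.45) = 1/(1 + e^(1.45)) = 1/(1 + 4.263) = 0.19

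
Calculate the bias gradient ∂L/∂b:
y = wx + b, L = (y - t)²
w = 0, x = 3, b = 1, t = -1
∂L/∂b = 4

y = wx + b = (0)(3) + 1 = 1
∂L/∂y = 2(y - t) = 2(1 - -1) = 4
∂y/∂b = 1
∂L/∂b = ∂L/∂y · ∂y/∂b = 4 × 1 = 4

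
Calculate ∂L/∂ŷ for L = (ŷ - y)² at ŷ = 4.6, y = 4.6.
∂L/∂ŷ = 0.0

∂L/∂ŷ = 2(ŷ - y) = 2(4.6 - 4.6) = 2(0.0) = 0.0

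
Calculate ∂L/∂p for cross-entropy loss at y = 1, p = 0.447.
∂L/∂p = -2.237

∂L/∂p = -y/p + (1-y)/(1-p) = -1/0.447 + 0 = -2.237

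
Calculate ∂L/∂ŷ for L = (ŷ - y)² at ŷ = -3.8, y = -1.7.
∂L/∂ŷ = -4.2

∂L/∂ŷ = 2(ŷ - y) = 2(-3.8 - -1.7) = 2(-2.1) = -4.2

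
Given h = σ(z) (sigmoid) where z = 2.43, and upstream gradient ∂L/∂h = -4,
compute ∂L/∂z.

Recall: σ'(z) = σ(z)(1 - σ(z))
∂L/∂z = -0.2975

σ(2.43) = 0.9191
σ'(2.43) = σ(2.43)(1 - σ(2.43)) = 0.9191 × 0.08091 = 0.07437
∂L/∂z = ∂L/∂h · σ'(z) = -4 × 0.07437 = -0.2975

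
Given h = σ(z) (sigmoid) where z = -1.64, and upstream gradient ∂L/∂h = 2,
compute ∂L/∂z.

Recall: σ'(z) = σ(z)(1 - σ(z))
∂L/∂z = 0.2721

σ(-1.64) = 0.1625
σ'(-1.64) = σ(-1.64)(1 - σ(-1.64)) = 0.1625 × 0.8375 = 0.1361
∂L/∂z = ∂L/∂h · σ'(z) = 2 × 0.1361 = 0.2721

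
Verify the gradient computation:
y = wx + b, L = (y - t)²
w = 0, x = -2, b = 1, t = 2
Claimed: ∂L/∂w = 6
Incorrect

y = (0)(-2) + 1 = 1
∂L/∂y = 2(y - t) = 2(1 - 2) = -2
∂y/∂w = x = -2
∂L/∂w = -2 × -2 = 4

Claimed value: 6
Incorrect: The correct gradient is 4.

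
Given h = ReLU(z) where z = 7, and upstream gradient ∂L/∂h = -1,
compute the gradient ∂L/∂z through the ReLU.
∂L/∂z = -1

h = ReLU(7) = 7
Since z > 0: ∂h/∂z = 1
∂L/∂z = ∂L/∂h · ∂h/∂z = -1 × 1 = -1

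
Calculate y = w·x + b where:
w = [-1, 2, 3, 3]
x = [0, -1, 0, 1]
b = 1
y = 2

y = (-1)(0) + (2)(-1) + (3)(0) + (3)(1) + 1 = 2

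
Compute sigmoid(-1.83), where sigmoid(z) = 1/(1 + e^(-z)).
0.1382

sigmoid(-1.83) = 1/(1 + e^(1.83)) = 1/(1 + 6.234) = 0.1382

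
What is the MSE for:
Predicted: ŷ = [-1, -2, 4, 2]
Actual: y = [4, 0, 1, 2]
MSE = 9.5

MSE = (1/4)((-1-4)² + (-2-0)² + (4-1)² + (2-2)²) = (1/4)(25 + 4 + 9 + 0) = 9.5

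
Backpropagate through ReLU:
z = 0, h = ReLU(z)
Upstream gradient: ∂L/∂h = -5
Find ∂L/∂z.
∂L/∂z = 0

h = ReLU(0) = 0
At z = 0: ∂h/∂z = 0 (by convention)
∂L/∂z = ∂L/∂h · ∂h/∂z = -5 × 0 = 0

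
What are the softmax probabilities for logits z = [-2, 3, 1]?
p = [0.0059, 0.8756, 0.1185]

exp(z) = [0.1353, 20.09, 2.718]
Sum = 22.94
p = [0.0059, 0.8756, 0.1185]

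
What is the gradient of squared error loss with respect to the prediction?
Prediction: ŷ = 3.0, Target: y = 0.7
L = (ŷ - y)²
∂L/∂ŷ = 4.6

∂L/∂ŷ = 2(ŷ - y) = 2(3.0 - 0.7) = 2(2.3) = 4.6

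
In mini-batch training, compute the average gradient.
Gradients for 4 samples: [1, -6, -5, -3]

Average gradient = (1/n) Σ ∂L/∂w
Average gradient = -3.25

Average = (1/4)(1 + -6 + -5 + -3) = -13/4 = -3.25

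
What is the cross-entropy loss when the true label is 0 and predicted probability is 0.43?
L = 0.5621

L = -0·log(0.43) - 1·log(0.57) = -log(0.57) = 0.5621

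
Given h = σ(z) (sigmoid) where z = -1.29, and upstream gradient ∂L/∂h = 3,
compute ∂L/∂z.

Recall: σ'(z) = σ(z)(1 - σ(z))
∂L/∂z = 0.5078

σ(-1.29) = 0.2159
σ'(-1.29) = σ(-1.29)(1 - σ(-1.29)) = 0.2159 × 0.7841 = 0.1693
∂L/∂z = ∂L/∂h · σ'(z) = 3 × 0.1693 = 0.5078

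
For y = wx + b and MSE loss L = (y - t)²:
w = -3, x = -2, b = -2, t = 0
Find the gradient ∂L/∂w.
∂L/∂w = -16

y = wx + b = (-3)(-2) + -2 = 4
∂L/∂y = 2(y - t) = 2(4 - 0) = 8
∂y/∂w = x = -2
∂L/∂w = ∂L/∂y · ∂y/∂w = 8 × -2 = -16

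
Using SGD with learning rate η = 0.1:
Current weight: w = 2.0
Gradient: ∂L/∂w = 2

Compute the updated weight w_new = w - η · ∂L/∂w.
w_new = 1.8

w_new = w - η·∂L/∂w = 2.0 - 0.1×(2) = 2.0 - (0.2) = 1.8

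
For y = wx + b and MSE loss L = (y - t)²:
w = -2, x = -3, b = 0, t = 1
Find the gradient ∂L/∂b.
∂L/∂b = 10

y = wx + b = (-2)(-3) + 0 = 6
∂L/∂y = 2(y - t) = 2(6 - 1) = 10
∂y/∂b = 1
∂L/∂b = ∂L/∂y · ∂y/∂b = 10 × 1 = 10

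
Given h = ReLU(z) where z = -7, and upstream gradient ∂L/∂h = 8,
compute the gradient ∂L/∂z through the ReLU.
∂L/∂z = 0

h = ReLU(-7) = 0
Since z < 0: ∂h/∂z = 0
∂L/∂z = ∂L/∂h · ∂h/∂z = 8 × 0 = 0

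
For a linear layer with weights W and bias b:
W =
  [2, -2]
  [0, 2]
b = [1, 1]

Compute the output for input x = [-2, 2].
y = [-7, 5]

Wx = [2×-2 + -2×2, 0×-2 + 2×2]
   = [-8, 4]
y = Wx + b = [-8 + 1, 4 + 1] = [-7, 5]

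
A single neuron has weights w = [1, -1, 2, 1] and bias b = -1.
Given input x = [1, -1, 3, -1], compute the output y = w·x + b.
y = 6

y = (1)(1) + (-1)(-1) + (2)(3) + (1)(-1) + -1 = 6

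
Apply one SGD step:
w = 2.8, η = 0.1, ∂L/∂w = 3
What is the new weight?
w_new = 2.5

w_new = w - η·∂L/∂w = 2.8 - 0.1×(3) = 2.8 - (0.3) = 2.5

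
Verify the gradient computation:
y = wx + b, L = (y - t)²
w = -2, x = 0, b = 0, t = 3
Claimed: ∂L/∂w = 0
Correct

y = (-2)(0) + 0 = 0
∂L/∂y = 2(y - t) = 2(0 - 3) = -6
∂y/∂w = x = 0
∂L/∂w = -6 × 0 = 0

Claimed value: 0
Correct: The correct gradient is 0.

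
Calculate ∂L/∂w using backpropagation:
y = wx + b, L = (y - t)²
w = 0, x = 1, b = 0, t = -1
∂L/∂w = 2

y = wx + b = (0)(1) + 0 = 0
∂L/∂y = 2(y - t) = 2(0 - -1) = 2
∂y/∂w = x = 1
∂L/∂w = ∂L/∂y · ∂y/∂w = 2 × 1 = 2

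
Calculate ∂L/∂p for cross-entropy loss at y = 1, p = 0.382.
∂L/∂p = -2.618

∂L/∂p = -y/p + (1-y)/(1-p) = -1/0.382 + 0 = -2.618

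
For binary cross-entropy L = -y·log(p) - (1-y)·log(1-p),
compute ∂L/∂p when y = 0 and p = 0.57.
∂L/∂p = 2.326

∂L/∂p = -y/p + (1-y)/(1-p) = 0 + 1/0.43 = 2.326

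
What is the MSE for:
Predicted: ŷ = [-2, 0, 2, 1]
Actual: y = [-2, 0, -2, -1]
MSE = 5

MSE = (1/4)((-2--2)² + (0-0)² + (2--2)² + (1--1)²) = (1/4)(0 + 0 + 16 + 4) = 5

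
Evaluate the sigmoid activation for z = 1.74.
0.8507

sigmoid(1.74) = 1/(1 + e^(-1.74)) = 1/(1 + 0.1755) = 0.8507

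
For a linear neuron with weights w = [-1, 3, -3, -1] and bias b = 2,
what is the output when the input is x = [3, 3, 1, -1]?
y = 6

y = (-1)(3) + (3)(3) + (-3)(1) + (-1)(-1) + 2 = 6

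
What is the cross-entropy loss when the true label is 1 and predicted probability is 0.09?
L = 2.408

L = -1·log(0.09) - 0·log(0.91) = -log(0.09) = 2.408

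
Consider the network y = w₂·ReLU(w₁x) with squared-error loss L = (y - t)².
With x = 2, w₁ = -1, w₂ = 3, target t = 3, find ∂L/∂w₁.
∂L/∂w₁ = 0

Forward pass:
z = w₁x = -1×2 = -2
h = ReLU(-2) = 0
y = w₂h = 3×0 = 0

Backward pass:
∂L/∂y = 2(y - t) = 2(0 - 3) = -6
∂y/∂h = w₂ = 3
∂h/∂z = 0 (ReLU derivative)
∂z/∂w₁ = x = 2

∂L/∂w₁ = -6 × 3 × 0 × 2 = 0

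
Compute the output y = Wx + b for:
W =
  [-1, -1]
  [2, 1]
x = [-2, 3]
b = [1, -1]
y = [0, -2]

Wx = [-1×-2 + -1×3, 2×-2 + 1×3]
   = [-1, -1]
y = Wx + b = [-1 + 1, -1 + -1] = [0, -2]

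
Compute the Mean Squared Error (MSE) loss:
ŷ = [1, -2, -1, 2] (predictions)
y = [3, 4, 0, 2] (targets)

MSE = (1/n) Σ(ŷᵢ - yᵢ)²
MSE = 10.25

MSE = (1/4)((1-3)² + (-2-4)² + (-1-0)² + (2-2)²) = (1/4)(4 + 36 + 1 + 0) = 10.25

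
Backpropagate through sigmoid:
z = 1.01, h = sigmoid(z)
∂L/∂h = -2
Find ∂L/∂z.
∂L/∂z = -0.3914

σ(1.01) = 0.733
σ'(1.01) = σ(1.01)(1 - σ(1.01)) = 0.733 × 0.267 = 0.1957
∂L/∂z = ∂L/∂h · σ'(z) = -2 × 0.1957 = -0.3914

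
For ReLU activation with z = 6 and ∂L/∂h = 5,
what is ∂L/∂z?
∂L/∂z = 5

h = ReLU(6) = 6
Since z > 0: ∂h/∂z = 1
∂L/∂z = ∂L/∂h · ∂h/∂z = 5 × 1 = 5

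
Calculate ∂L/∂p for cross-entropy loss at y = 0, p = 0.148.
∂L/∂p = 1.174

∂L/∂p = -y/p + (1-y)/(1-p) = 0 + 1/0.852 = 1.174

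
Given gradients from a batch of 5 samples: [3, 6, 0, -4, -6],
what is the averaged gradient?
Average gradient = -0.2

Average = (1/5)(3 + 6 + 0 + -4 + -6) = -1/5 = -0.2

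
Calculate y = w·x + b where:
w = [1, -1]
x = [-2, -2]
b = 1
y = 1

y = (1)(-2) + (-1)(-2) + 1 = 1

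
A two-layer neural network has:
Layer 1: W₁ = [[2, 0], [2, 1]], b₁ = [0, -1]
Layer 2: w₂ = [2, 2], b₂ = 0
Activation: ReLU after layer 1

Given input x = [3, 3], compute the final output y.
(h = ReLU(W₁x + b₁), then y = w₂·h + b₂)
y = 28

Layer 1 pre-activation: z₁ = [6, 8]
After ReLU: h = [6, 8]
Layer 2 output: y = 2×6 + 2×8 + 0 = 28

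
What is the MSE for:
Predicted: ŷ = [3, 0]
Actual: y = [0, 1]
MSE = 5

MSE = (1/2)((3-0)² + (0-1)²) = (1/2)(9 + 1) = 5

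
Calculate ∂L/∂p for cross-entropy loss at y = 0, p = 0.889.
∂L/∂p = 9.009

∂L/∂p = -y/p + (1-y)/(1-p) = 0 + 1/0.111 = 9.009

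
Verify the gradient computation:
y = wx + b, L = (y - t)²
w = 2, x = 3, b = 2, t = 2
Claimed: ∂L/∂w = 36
Correct

y = (2)(3) + 2 = 8
∂L/∂y = 2(y - t) = 2(8 - 2) = 12
∂y/∂w = x = 3
∂L/∂w = 12 × 3 = 36

Claimed value: 36
Correct: The correct gradient is 36.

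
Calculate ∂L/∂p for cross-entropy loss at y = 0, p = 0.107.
∂L/∂p = 1.12

∂L/∂p = -y/p + (1-y)/(1-p) = 0 + 1/0.893 = 1.12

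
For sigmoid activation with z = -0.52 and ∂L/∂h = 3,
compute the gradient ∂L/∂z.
∂L/∂z = 0.7015

σ(-0.52) = 0.3729
σ'(-0.52) = σ(-0.52)(1 - σ(-0.52)) = 0.3729 × 0.6271 = 0.2338
∂L/∂z = ∂L/∂h · σ'(z) = 3 × 0.2338 = 0.7015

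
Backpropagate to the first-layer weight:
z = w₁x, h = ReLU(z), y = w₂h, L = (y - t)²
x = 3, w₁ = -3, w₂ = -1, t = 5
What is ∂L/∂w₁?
∂L/∂w₁ = 0

Forward pass:
z = w₁x = -3×3 = -9
h = ReLU(-9) = 0
y = w₂h = -1×0 = 0

Backward pass:
∂L/∂y = 2(y - t) = 2(0 - 5) = -10
∂y/∂h = w₂ = -1
∂h/∂z = 0 (ReLU derivative)
∂z/∂w₁ = x = 3

∂L/∂w₁ = -10 × -1 × 0 × 3 = 0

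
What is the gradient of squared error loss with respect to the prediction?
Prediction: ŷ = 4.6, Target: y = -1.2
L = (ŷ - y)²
∂L/∂ŷ = 11.6

∂L/∂ŷ = 2(ŷ - y) = 2(4.6 - -1.2) = 2(5.8) = 11.6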